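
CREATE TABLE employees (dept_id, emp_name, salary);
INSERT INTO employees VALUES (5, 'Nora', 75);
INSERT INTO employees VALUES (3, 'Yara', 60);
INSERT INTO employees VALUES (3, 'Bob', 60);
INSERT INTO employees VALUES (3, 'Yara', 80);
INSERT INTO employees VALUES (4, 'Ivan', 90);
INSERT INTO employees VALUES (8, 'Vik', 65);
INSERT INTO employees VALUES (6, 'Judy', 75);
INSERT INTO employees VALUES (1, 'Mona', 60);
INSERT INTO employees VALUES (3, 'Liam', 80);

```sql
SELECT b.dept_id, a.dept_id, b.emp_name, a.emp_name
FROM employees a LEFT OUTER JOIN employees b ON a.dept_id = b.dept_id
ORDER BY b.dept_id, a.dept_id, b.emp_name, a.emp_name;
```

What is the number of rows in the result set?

LEFT JOIN keeps every row from `employees a`; unmatched rows get NULL for `employees b`'s columns.
Matching on a.dept_id = b.dept_id.
- dept_id=5: 1 matching b row(s), so 1 row(s) emitted.
- dept_id=3: 4 matching b row(s), so 4 row(s) emitted.
- dept_id=3: 4 matching b row(s), so 4 row(s) emitted.
- dept_id=3: 4 matching b row(s), so 4 row(s) emitted.
- dept_id=4: 1 matching b row(s), so 1 row(s) emitted.
- dept_id=8: 1 matching b row(s), so 1 row(s) emitted.
- dept_id=6: 1 matching b row(s), so 1 row(s) emitted.
- dept_id=1: 1 matching b row(s), so 1 row(s) emitted.
- dept_id=3: 4 matching b row(s), so 4 row(s) emitted.
Total: 21 rows.

21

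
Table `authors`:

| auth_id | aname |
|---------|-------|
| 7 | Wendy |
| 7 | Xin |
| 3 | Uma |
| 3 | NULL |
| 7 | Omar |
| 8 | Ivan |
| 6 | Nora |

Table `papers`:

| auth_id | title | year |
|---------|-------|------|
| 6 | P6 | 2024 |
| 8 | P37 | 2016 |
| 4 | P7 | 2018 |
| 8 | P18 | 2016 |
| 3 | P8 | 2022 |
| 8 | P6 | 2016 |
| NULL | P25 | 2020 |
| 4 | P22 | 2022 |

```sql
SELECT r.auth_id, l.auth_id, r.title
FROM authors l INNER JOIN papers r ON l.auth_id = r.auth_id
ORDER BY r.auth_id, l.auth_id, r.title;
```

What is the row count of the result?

6

INNER JOIN keeps only pairs where the ON condition holds.
Matching on l.auth_id = r.auth_id. A NULL in a compared column never satisfies the condition.
- l row (auth_id=7): no match → dropped.
- l row (auth_id=7): no match → dropped.
- l row (auth_id=3): matches 1 r row(s) → 1 output row(s).
- l row (auth_id=3): matches 1 r row(s) → 1 output row(s).
- l row (auth_id=7): no match → dropped.
- l row (auth_id=8): matches 3 r row(s) → 3 output row(s).
- l row (auth_id=6): matches 1 r row(s) → 1 output row(s).
Total: 6 rows.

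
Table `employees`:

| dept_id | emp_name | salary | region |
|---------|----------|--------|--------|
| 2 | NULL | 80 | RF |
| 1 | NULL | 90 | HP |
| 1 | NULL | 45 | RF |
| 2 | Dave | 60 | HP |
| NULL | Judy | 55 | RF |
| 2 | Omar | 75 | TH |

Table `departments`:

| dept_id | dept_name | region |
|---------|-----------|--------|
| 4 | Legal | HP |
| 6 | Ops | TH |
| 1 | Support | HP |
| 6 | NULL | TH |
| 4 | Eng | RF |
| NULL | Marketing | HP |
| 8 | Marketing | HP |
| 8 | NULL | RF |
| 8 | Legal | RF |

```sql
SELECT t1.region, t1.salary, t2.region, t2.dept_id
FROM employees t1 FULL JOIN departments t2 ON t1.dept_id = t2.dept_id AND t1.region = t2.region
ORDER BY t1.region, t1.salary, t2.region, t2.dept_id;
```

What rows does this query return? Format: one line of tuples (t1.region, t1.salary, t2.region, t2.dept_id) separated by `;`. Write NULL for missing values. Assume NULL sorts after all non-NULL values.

FULL OUTER JOIN keeps every row from both sides; unmatched rows get NULL for the other side's columns.
Matching on t1.dept_id = t2.dept_id AND t1.region = t2.region. A NULL in a compared column never satisfies the condition.
Matched pairs: 1; unmatched t1 rows kept: 5; unmatched t2 rows kept: 8.

(HP, 60, NULL, NULL); (HP, 90, HP, 1); (RF, 45, NULL, NULL); (RF, 55, NULL, NULL); (RF, 80, NULL, NULL); (TH, 75, NULL, NULL); (NULL, NULL, HP, 4); (NULL, NULL, HP, 8); (NULL, NULL, HP, NULL); (NULL, NULL, RF, 4); (NULL, NULL, RF, 8); (NULL, NULL, RF, 8); (NULL, NULL, TH, 6); (NULL, NULL, TH, 6)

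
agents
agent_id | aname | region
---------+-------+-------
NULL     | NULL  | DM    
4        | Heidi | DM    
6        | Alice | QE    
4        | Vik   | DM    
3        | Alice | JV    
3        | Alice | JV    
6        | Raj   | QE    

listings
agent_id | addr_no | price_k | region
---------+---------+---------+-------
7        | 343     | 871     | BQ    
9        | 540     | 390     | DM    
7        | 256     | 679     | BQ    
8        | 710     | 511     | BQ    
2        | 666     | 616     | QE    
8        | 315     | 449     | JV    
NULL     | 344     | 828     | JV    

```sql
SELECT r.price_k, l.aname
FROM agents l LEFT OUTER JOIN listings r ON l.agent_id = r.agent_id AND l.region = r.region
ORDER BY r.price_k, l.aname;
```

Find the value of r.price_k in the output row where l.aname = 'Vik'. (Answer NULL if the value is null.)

NULL

LEFT JOIN keeps every row from `agents`; unmatched rows get NULL for `listings`'s columns.
Matching on l.agent_id = r.agent_id AND l.region = r.region. A NULL in a compared column never satisfies the condition.
- l (agent_id=NULL, region=DM) has no partner → padded with NULL.
- l (agent_id=4, region=DM) has no partner → padded with NULL.
- l (agent_id=6, region=QE) has no partner → padded with NULL.
- l (agent_id=4, region=DM) has no partner → padded with NULL.
- l (agent_id=3, region=JV) has no partner → padded with NULL.
- l (agent_id=3, region=JV) has no partner → padded with NULL.
- l (agent_id=6, region=QE) has no partner → padded with NULL.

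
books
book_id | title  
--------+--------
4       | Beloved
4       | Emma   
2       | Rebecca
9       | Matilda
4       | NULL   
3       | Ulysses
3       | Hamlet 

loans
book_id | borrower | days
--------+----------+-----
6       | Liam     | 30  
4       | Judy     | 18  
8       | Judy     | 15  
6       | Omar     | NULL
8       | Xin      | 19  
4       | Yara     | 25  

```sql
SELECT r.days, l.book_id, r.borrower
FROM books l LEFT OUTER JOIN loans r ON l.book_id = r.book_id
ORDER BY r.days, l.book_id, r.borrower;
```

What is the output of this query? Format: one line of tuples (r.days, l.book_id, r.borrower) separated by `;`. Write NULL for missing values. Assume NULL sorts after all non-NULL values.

(18, 4, Judy); (18, 4, Judy); (18, 4, Judy); (25, 4, Yara); (25, 4, Yara); (25, 4, Yara); (NULL, 2, NULL); (NULL, 3, NULL); (NULL, 3, NULL); (NULL, 9, NULL)

LEFT JOIN keeps every row from `books`; unmatched rows get NULL for `loans`'s columns.
Matching on l.book_id = r.book_id.
- l[0] book_id=4 → 2 match(es) in r → 2 row(s).
- l[1] book_id=4 → 2 match(es) in r → 2 row(s).
- l[2] book_id=2 → no match; kept with NULLs on the r side.
- l[3] book_id=9 → no match; kept with NULLs on the r side.
- l[4] book_id=4 → 2 match(es) in r → 2 row(s).
- l[5] book_id=3 → no match; kept with NULLs on the r side.
- l[6] book_id=3 → no match; kept with NULLs on the r side.
After projecting and ordering:
r.days | l.book_id | r.borrower
18 | 4 | Judy
18 | 4 | Judy
18 | 4 | Judy
25 | 4 | Yara
25 | 4 | Yara
25 | 4 | Yara
NULL | 2 | NULL
NULL | 3 | NULL
NULL | 3 | NULL
NULL | 9 | NULL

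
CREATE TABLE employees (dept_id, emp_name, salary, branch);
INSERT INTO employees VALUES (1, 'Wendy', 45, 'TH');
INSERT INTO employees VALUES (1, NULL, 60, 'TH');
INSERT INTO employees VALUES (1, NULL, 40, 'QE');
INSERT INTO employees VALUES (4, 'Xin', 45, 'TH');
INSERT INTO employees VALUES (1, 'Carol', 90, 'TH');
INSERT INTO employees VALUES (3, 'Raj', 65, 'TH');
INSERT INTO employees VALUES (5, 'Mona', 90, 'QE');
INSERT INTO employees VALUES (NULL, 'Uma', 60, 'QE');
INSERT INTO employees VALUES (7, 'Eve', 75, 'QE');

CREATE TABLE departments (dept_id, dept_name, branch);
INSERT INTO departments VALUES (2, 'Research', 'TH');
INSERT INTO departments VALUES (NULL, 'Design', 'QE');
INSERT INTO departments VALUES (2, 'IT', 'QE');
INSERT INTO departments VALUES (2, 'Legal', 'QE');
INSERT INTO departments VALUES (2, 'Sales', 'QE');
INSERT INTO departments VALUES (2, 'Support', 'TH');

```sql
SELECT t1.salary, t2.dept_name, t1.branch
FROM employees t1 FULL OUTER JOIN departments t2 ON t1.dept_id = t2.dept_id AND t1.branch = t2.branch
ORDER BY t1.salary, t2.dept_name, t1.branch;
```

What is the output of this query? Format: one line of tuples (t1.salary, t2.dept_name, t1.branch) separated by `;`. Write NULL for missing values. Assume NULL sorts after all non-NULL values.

FULL OUTER JOIN keeps every row from both sides; unmatched rows get NULL for the other side's columns.
Matching on t1.dept_id = t2.dept_id AND t1.branch = t2.branch. A NULL in a compared column never satisfies the condition.
Matched pairs: 0; unmatched t1 rows kept: 9; unmatched t2 rows kept: 6.

(40, NULL, QE); (45, NULL, TH); (45, NULL, TH); (60, NULL, QE); (60, NULL, TH); (65, NULL, TH); (75, NULL, QE); (90, NULL, QE); (90, NULL, TH); (NULL, Design, NULL); (NULL, IT, NULL); (NULL, Legal, NULL); (NULL, Research, NULL); (NULL, Sales, NULL); (NULL, Support, NULL)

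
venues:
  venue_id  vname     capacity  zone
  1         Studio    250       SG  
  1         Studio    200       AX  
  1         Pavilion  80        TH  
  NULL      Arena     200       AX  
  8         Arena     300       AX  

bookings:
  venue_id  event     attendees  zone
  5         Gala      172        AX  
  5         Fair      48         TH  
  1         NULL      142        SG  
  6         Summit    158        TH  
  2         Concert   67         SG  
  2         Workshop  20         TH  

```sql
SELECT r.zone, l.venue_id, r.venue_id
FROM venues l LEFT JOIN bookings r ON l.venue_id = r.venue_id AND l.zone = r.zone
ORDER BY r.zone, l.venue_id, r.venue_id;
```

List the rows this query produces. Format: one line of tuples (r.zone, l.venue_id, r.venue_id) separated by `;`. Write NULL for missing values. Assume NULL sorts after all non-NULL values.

LEFT JOIN keeps every row from `venues`; unmatched rows get NULL for `bookings`'s columns.
Matching on l.venue_id = r.venue_id AND l.zone = r.zone. A NULL in a compared column never satisfies the condition.
- l (venue_id=1, zone=SG) pairs with 1 row(s) of r.
- l (venue_id=1, zone=AX) has no partner → padded with NULL.
- l (venue_id=1, zone=TH) has no partner → padded with NULL.
- l (venue_id=NULL, zone=AX) has no partner → padded with NULL.
- l (venue_id=8, zone=AX) has no partner → padded with NULL.
After projecting and ordering:
r.zone | l.venue_id | r.venue_id
SG | 1 | 1
NULL | 1 | NULL
NULL | 1 | NULL
NULL | 8 | NULL
NULL | NULL | NULL

(SG, 1, 1); (NULL, 1, NULL); (NULL, 1, NULL); (NULL, 8, NULL); (NULL, NULL, NULL)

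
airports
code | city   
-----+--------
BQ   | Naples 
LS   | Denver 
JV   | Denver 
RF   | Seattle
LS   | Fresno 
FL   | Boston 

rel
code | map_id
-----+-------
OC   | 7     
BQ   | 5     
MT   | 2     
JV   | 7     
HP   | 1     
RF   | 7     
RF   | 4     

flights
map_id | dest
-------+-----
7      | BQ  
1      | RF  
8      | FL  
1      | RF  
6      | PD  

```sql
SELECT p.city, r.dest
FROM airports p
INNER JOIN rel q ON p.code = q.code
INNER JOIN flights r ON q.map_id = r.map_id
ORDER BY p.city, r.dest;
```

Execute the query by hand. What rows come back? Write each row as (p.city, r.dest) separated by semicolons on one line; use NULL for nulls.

Joins associate left-to-right: airports INNER JOIN rel on code gives 4 intermediate row(s).
Then INNER JOIN `flights r` on map_id: keep only rows whose q.map_id appears in r.

(Denver, BQ); (Seattle, BQ)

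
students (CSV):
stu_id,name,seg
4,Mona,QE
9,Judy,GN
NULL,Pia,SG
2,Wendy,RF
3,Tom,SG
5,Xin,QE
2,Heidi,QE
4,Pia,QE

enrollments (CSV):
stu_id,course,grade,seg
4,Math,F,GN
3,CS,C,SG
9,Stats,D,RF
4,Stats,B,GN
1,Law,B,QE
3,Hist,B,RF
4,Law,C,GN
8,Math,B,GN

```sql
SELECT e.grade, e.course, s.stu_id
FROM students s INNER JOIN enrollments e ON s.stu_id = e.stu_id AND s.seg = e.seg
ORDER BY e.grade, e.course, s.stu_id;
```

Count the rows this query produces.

INNER JOIN keeps only pairs where the ON condition holds.
Matching on s.stu_id = e.stu_id AND s.seg = e.seg. A NULL in a compared column never satisfies the condition.
- s[0] stu_id=4, seg=QE → no match; dropped.
- s[1] stu_id=9, seg=GN → no match; dropped.
- s[2] stu_id=NULL, seg=SG → no match; dropped.
- s[3] stu_id=2, seg=RF → no match; dropped.
- s[4] stu_id=3, seg=SG → 1 match(es) in e → 1 row(s).
- s[5] stu_id=5, seg=QE → no match; dropped.
- s[6] stu_id=2, seg=QE → no match; dropped.
- s[7] stu_id=4, seg=QE → no match; dropped.
Total: 1 rows.

1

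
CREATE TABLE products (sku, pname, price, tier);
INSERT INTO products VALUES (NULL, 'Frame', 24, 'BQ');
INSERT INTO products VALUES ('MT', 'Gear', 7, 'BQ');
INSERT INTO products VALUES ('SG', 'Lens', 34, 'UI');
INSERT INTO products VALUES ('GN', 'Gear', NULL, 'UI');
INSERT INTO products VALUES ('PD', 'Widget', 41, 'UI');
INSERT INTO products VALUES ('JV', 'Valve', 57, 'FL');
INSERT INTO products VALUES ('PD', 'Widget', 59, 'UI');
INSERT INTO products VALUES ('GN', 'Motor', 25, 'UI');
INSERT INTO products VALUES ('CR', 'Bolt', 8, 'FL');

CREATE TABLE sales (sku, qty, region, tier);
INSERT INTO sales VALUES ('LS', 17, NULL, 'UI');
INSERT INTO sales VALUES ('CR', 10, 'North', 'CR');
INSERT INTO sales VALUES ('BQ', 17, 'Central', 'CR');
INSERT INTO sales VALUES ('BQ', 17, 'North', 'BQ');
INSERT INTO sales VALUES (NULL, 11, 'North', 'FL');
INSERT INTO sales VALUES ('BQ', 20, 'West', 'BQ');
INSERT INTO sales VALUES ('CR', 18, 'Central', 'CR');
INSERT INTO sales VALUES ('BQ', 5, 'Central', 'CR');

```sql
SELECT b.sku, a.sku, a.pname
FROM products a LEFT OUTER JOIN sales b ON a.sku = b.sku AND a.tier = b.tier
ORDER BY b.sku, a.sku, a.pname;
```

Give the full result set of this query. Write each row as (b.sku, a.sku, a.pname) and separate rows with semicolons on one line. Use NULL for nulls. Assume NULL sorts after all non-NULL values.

(NULL, CR, Bolt); (NULL, GN, Gear); (NULL, GN, Motor); (NULL, JV, Valve); (NULL, MT, Gear); (NULL, PD, Widget); (NULL, PD, Widget); (NULL, SG, Lens); (NULL, NULL, Frame)

LEFT JOIN keeps every row from `products`; unmatched rows get NULL for `sales`'s columns.
Matching on a.sku = b.sku AND a.tier = b.tier. A NULL in a compared column never satisfies the condition.
- a row (sku=NULL, tier=BQ): no match → kept, b columns NULL.
- a row (sku=MT, tier=BQ): no match → kept, b columns NULL.
- a row (sku=SG, tier=UI): no match → kept, b columns NULL.
- a row (sku=GN, tier=UI): no match → kept, b columns NULL.
- a row (sku=PD, tier=UI): no match → kept, b columns NULL.
- a row (sku=JV, tier=FL): no match → kept, b columns NULL.
- a row (sku=PD, tier=UI): no match → kept, b columns NULL.
- a row (sku=GN, tier=UI): no match → kept, b columns NULL.
- a row (sku=CR, tier=FL): no match → kept, b columns NULL.
After projecting and ordering:
b.sku | a.sku | a.pname
NULL | CR | Bolt
NULL | GN | Gear
NULL | GN | Motor
NULL | JV | Valve
NULL | MT | Gear
NULL | PD | Widget
NULL | PD | Widget
NULL | SG | Lens
NULL | NULL | Frame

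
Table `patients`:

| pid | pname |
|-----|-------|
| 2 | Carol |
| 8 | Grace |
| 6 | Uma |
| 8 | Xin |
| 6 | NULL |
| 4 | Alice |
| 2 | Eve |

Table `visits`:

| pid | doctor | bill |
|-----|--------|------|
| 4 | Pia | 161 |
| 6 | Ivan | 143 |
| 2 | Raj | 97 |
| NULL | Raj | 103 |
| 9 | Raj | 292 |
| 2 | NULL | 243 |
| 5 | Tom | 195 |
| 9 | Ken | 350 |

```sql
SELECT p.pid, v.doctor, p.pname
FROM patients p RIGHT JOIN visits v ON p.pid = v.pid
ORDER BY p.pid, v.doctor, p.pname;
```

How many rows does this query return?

RIGHT JOIN keeps every row from `visits`; unmatched rows get NULL for `patients`'s columns.
Matching on p.pid = v.pid. A NULL in a compared column never satisfies the condition.
- p (pid=2) pairs with 2 row(s) of v.
- p (pid=8) has no partner in v.
- p (pid=6) pairs with 1 row(s) of v.
- p (pid=8) has no partner in v.
- p (pid=6) pairs with 1 row(s) of v.
- p (pid=4) pairs with 1 row(s) of v.
- p (pid=2) pairs with 2 row(s) of v.
- 4 row(s) from v found no p partner → padded with NULL.
Total: 7 matched + 4 padded = 11 rows.

11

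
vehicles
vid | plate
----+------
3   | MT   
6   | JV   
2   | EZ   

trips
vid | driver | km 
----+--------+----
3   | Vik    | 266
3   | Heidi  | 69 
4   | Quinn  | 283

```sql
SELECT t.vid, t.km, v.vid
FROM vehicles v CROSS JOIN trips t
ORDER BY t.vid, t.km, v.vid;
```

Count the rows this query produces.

CROSS JOIN pairs every row of `vehicles` with every row of `trips`: 3 × 3 = 9 rows.

9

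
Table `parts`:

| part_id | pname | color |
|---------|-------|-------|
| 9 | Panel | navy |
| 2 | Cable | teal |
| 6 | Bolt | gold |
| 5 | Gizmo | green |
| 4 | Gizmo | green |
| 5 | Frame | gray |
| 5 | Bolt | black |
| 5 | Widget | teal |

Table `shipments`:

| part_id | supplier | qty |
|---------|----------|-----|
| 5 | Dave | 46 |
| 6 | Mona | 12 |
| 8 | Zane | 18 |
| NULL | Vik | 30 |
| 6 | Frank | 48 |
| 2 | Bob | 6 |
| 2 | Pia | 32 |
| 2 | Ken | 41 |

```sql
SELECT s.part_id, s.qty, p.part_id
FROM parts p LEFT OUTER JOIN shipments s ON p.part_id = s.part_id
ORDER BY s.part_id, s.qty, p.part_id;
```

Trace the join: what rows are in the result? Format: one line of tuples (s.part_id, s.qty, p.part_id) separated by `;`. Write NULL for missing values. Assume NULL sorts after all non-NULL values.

LEFT JOIN keeps every row from `parts`; unmatched rows get NULL for `shipments`'s columns.
Matching on p.part_id = s.part_id. A NULL in a compared column never satisfies the condition.
- p row (part_id=9): no match → kept, s columns NULL.
- p row (part_id=2): matches 3 s row(s) → 3 output row(s).
- p row (part_id=6): matches 2 s row(s) → 2 output row(s).
- p row (part_id=5): matches 1 s row(s) → 1 output row(s).
- p row (part_id=4): no match → kept, s columns NULL.
- p row (part_id=5): matches 1 s row(s) → 1 output row(s).
- p row (part_id=5): matches 1 s row(s) → 1 output row(s).
- p row (part_id=5): matches 1 s row(s) → 1 output row(s).

(2, 6, 2); (2, 32, 2); (2, 41, 2); (5, 46, 5); (5, 46, 5); (5, 46, 5); (5, 46, 5); (6, 12, 6); (6, 48, 6); (NULL, NULL, 4); (NULL, NULL, 9)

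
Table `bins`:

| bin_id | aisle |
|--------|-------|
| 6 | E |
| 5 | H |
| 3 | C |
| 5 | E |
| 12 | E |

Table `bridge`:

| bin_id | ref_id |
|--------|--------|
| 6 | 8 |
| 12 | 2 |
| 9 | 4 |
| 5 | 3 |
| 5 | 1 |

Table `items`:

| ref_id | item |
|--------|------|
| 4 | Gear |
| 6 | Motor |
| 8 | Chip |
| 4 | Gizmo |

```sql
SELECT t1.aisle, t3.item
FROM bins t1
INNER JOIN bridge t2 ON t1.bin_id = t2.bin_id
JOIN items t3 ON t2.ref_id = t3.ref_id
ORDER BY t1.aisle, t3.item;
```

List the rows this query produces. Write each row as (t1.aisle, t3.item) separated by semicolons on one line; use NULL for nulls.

(E, Chip)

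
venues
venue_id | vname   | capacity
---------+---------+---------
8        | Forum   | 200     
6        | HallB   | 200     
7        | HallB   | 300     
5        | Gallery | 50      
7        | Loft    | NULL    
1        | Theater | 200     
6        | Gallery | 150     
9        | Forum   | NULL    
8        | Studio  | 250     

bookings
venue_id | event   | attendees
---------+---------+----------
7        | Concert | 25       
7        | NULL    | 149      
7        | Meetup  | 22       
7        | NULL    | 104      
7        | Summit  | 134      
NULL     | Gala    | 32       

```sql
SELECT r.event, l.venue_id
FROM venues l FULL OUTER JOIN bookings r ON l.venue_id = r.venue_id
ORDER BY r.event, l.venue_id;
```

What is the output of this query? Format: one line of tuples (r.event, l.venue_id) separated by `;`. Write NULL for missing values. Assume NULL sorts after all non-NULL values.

FULL OUTER JOIN keeps every row from both sides; unmatched rows get NULL for the other side's columns.
Matching on l.venue_id = r.venue_id. A NULL in a compared column never satisfies the condition.
- l[0] venue_id=8 → no match; kept with NULLs on the r side.
- l[1] venue_id=6 → no match; kept with NULLs on the r side.
- l[2] venue_id=7 → 5 match(es) in r → 5 row(s).
- l[3] venue_id=5 → no match; kept with NULLs on the r side.
- l[4] venue_id=7 → 5 match(es) in r → 5 row(s).
- l[5] venue_id=1 → no match; kept with NULLs on the r side.
- l[6] venue_id=6 → no match; kept with NULLs on the r side.
- l[7] venue_id=9 → no match; kept with NULLs on the r side.
- l[8] venue_id=8 → no match; kept with NULLs on the r side.
- 1 r row(s) had no l match → kept, l columns NULL.

(Concert, 7); (Concert, 7); (Gala, NULL); (Meetup, 7); (Meetup, 7); (Summit, 7); (Summit, 7); (NULL, 1); (NULL, 5); (NULL, 6); (NULL, 6); (NULL, 7); (NULL, 7); (NULL, 7); (NULL, 7); (NULL, 8); (NULL, 8); (NULL, 9)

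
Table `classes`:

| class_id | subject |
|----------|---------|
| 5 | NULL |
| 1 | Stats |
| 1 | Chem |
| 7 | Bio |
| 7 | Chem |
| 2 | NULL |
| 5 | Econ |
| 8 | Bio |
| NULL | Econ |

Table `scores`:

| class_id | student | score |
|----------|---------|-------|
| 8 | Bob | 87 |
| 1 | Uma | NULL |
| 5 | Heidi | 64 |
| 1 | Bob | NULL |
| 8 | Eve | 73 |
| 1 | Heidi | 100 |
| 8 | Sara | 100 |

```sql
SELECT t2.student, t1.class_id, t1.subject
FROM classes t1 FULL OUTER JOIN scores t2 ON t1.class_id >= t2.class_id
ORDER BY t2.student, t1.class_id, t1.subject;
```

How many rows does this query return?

33

FULL OUTER JOIN keeps every row from both sides; unmatched rows get NULL for the other side's columns.
Matching on t1.class_id >= t2.class_id. A NULL in a compared column never satisfies the condition.
- t1 (class_id=5) pairs with 4 row(s) of t2.
- t1 (class_id=1) pairs with 3 row(s) of t2.
- t1 (class_id=1) pairs with 3 row(s) of t2.
- t1 (class_id=7) pairs with 4 row(s) of t2.
- t1 (class_id=7) pairs with 4 row(s) of t2.
- t1 (class_id=2) pairs with 3 row(s) of t2.
- t1 (class_id=5) pairs with 4 row(s) of t2.
- t1 (class_id=8) pairs with 7 row(s) of t2.
- t1 (class_id=NULL) has no partner → padded with NULL.
Total: 32 matched + 1 padded = 33 rows.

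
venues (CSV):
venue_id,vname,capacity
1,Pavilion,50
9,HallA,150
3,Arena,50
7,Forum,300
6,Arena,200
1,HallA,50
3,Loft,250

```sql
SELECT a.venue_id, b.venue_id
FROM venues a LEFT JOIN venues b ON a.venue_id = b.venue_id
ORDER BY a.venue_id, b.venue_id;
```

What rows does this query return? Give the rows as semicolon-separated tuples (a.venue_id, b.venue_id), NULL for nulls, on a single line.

LEFT JOIN keeps every row from `venues a`; unmatched rows get NULL for `venues b`'s columns.
Matching on a.venue_id = b.venue_id.
- a (venue_id=1) pairs with 2 row(s) of b.
- a (venue_id=9) pairs with 1 row(s) of b.
- a (venue_id=3) pairs with 2 row(s) of b.
- a (venue_id=7) pairs with 1 row(s) of b.
- a (venue_id=6) pairs with 1 row(s) of b.
- a (venue_id=1) pairs with 2 row(s) of b.
- a (venue_id=3) pairs with 2 row(s) of b.

(1, 1); (1, 1); (1, 1); (1, 1); (3, 3); (3, 3); (3, 3); (3, 3); (6, 6); (7, 7); (9, 9)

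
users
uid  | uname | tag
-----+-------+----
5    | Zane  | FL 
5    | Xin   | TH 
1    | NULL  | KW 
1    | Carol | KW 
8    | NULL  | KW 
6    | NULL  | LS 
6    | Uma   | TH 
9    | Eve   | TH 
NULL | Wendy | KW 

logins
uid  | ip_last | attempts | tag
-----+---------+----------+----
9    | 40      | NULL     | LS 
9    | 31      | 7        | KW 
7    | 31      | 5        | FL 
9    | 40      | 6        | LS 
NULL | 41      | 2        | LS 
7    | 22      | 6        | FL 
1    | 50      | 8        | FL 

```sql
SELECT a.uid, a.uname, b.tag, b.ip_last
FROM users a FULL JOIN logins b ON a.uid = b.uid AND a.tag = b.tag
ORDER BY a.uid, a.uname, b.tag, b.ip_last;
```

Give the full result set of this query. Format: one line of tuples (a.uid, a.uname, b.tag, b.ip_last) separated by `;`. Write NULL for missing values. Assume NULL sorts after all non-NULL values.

FULL OUTER JOIN keeps every row from both sides; unmatched rows get NULL for the other side's columns.
Matching on a.uid = b.uid AND a.tag = b.tag. A NULL in a compared column never satisfies the condition.
- a[0] uid=5, tag=FL → no match; kept with NULLs on the b side.
- a[1] uid=5, tag=TH → no match; kept with NULLs on the b side.
- a[2] uid=1, tag=KW → no match; kept with NULLs on the b side.
- a[3] uid=1, tag=KW → no match; kept with NULLs on the b side.
- a[4] uid=8, tag=KW → no match; kept with NULLs on the b side.
- a[5] uid=6, tag=LS → no match; kept with NULLs on the b side.
- a[6] uid=6, tag=TH → no match; kept with NULLs on the b side.
- a[7] uid=9, tag=TH → no match; kept with NULLs on the b side.
- a[8] uid=NULL, tag=KW → no match; kept with NULLs on the b side.
- 7 row(s) from b found no a partner → padded with NULL.

(1, Carol, NULL, NULL); (1, NULL, NULL, NULL); (5, Xin, NULL, NULL); (5, Zane, NULL, NULL); (6, Uma, NULL, NULL); (6, NULL, NULL, NULL); (8, NULL, NULL, NULL); (9, Eve, NULL, NULL); (NULL, Wendy, NULL, NULL); (NULL, NULL, FL, 22); (NULL, NULL, FL, 31); (NULL, NULL, FL, 50); (NULL, NULL, KW, 31); (NULL, NULL, LS, 40); (NULL, NULL, LS, 40); (NULL, NULL, LS, 41)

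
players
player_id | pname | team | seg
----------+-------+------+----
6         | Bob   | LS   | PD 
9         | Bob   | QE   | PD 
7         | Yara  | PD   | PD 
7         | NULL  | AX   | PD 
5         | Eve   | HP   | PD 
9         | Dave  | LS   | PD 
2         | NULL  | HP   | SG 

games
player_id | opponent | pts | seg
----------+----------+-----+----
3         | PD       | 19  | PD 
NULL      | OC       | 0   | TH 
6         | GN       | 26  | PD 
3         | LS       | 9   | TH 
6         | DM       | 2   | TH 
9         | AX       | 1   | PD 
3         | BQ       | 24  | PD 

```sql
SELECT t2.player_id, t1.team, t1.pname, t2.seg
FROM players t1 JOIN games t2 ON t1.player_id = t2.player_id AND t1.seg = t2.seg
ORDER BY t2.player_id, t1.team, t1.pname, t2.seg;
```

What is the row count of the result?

INNER JOIN keeps only pairs where the ON condition holds.
Matching on t1.player_id = t2.player_id AND t1.seg = t2.seg. A NULL in a compared column never satisfies the condition.
- player_id=6, seg=PD: 1 matching t2 row(s), so 1 row(s) emitted.
- player_id=9, seg=PD: 1 matching t2 row(s), so 1 row(s) emitted.
- player_id=7, seg=PD: no matching t2 row, dropped.
- player_id=7, seg=PD: no matching t2 row, dropped.
- player_id=5, seg=PD: no matching t2 row, dropped.
- player_id=9, seg=PD: 1 matching t2 row(s), so 1 row(s) emitted.
- player_id=2, seg=SG: no matching t2 row, dropped.
Total: 3 rows.

3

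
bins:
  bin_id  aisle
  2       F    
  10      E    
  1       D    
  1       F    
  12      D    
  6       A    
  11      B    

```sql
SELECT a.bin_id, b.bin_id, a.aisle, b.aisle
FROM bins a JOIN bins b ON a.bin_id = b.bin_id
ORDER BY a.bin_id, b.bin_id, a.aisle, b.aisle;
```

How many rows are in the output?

9

INNER JOIN keeps only pairs where the ON condition holds.
Matching on a.bin_id = b.bin_id.
- a row (bin_id=2): matches 1 b row(s) → 1 output row(s).
- a row (bin_id=10): matches 1 b row(s) → 1 output row(s).
- a row (bin_id=1): matches 2 b row(s) → 2 output row(s).
- a row (bin_id=1): matches 2 b row(s) → 2 output row(s).
- a row (bin_id=12): matches 1 b row(s) → 1 output row(s).
- a row (bin_id=6): matches 1 b row(s) → 1 output row(s).
- a row (bin_id=11): matches 1 b row(s) → 1 output row(s).
Total: 9 rows.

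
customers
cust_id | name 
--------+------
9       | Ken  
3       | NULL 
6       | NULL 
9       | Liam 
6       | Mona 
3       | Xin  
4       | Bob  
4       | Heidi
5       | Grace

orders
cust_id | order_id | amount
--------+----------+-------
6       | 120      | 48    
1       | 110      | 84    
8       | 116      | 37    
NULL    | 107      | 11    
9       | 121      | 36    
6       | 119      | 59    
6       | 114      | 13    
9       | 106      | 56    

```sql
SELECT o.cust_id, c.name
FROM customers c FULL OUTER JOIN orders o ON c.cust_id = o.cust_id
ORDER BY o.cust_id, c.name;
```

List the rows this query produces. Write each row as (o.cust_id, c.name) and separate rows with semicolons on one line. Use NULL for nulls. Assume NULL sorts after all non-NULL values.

(1, NULL); (6, Mona); (6, Mona); (6, Mona); (6, NULL); (6, NULL); (6, NULL); (8, NULL); (9, Ken); (9, Ken); (9, Liam); (9, Liam); (NULL, Bob); (NULL, Grace); (NULL, Heidi); (NULL, Xin); (NULL, NULL); (NULL, NULL)

FULL OUTER JOIN keeps every row from both sides; unmatched rows get NULL for the other side's columns.
Matching on c.cust_id = o.cust_id. A NULL in a compared column never satisfies the condition.
Matched pairs: 10; unmatched c rows kept: 5; unmatched o rows kept: 3.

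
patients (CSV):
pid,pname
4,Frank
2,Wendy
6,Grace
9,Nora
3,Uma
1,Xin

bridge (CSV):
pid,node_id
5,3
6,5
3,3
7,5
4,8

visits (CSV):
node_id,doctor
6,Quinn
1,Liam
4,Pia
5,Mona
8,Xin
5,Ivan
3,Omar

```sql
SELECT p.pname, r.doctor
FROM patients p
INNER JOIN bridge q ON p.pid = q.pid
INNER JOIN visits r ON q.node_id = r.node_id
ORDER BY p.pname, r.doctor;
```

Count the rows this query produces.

4

Evaluate left to right. First `patients p INNER JOIN bridge q` on pid: 3 row(s).
Then INNER JOIN `visits r` on node_id: keep only rows whose q.node_id appears in r.
Result: 4 row(s).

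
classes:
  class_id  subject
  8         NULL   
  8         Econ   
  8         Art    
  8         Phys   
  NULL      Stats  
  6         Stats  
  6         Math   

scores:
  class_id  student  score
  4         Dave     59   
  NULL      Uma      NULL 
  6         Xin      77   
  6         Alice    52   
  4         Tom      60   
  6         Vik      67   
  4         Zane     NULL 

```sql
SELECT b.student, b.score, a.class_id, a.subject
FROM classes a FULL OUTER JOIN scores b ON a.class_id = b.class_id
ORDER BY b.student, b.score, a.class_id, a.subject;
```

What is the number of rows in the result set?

15

FULL OUTER JOIN keeps every row from both sides; unmatched rows get NULL for the other side's columns.
Matching on a.class_id = b.class_id. A NULL in a compared column never satisfies the condition.
- a row (class_id=8): no match → kept, b columns NULL.
- a row (class_id=8): no match → kept, b columns NULL.
- a row (class_id=8): no match → kept, b columns NULL.
- a row (class_id=8): no match → kept, b columns NULL.
- a row (class_id=NULL): no match → kept, b columns NULL.
- a row (class_id=6): matches 3 b row(s) → 3 output row(s).
- a row (class_id=6): matches 3 b row(s) → 3 output row(s).
- 4 row(s) from b found no a partner → padded with NULL.
Total: 6 matched + 9 padded = 15 rows.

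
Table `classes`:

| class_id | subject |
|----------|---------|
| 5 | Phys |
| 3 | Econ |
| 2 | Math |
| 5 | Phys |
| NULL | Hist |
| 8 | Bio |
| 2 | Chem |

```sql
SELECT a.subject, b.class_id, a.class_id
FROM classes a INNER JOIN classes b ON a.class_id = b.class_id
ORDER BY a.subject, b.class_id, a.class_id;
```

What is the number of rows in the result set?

10

INNER JOIN keeps only pairs where the ON condition holds.
Matching on a.class_id = b.class_id. A NULL in a compared column never satisfies the condition.
- class_id=5: 2 matching b row(s), so 2 row(s) emitted.
- class_id=3: 1 matching b row(s), so 1 row(s) emitted.
- class_id=2: 2 matching b row(s), so 2 row(s) emitted.
- class_id=5: 2 matching b row(s), so 2 row(s) emitted.
- class_id=NULL: no matching b row, dropped.
- class_id=8: 1 matching b row(s), so 1 row(s) emitted.
- class_id=2: 2 matching b row(s), so 2 row(s) emitted.
Total: 10 rows.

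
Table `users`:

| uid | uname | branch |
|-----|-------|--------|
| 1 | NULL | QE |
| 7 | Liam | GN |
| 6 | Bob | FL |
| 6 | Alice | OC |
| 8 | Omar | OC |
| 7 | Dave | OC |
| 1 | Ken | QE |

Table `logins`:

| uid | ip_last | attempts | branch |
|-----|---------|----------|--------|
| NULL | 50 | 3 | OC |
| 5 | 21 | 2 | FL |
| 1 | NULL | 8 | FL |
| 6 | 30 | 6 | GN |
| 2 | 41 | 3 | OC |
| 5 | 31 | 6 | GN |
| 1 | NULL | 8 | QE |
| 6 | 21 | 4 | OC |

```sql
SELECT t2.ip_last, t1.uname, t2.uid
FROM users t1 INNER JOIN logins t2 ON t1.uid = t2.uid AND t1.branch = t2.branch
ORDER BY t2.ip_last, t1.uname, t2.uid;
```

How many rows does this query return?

INNER JOIN keeps only pairs where the ON condition holds.
Matching on t1.uid = t2.uid AND t1.branch = t2.branch. A NULL in a compared column never satisfies the condition.
- uid=1, branch=QE: 1 matching t2 row(s), so 1 row(s) emitted.
- uid=7, branch=GN: no matching t2 row, dropped.
- uid=6, branch=FL: no matching t2 row, dropped.
- uid=6, branch=OC: 1 matching t2 row(s), so 1 row(s) emitted.
- uid=8, branch=OC: no matching t2 row, dropped.
- uid=7, branch=OC: no matching t2 row, dropped.
- uid=1, branch=QE: 1 matching t2 row(s), so 1 row(s) emitted.
Total: 3 rows.

3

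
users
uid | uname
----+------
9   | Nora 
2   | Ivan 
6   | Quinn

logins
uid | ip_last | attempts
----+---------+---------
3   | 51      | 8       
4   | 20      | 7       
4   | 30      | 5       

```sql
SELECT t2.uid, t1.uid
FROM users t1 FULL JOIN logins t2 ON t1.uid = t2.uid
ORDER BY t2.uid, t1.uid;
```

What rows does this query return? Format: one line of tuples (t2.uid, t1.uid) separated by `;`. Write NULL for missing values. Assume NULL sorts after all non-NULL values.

(3, NULL); (4, NULL); (4, NULL); (NULL, 2); (NULL, 6); (NULL, 9)

FULL OUTER JOIN keeps every row from both sides; unmatched rows get NULL for the other side's columns.
Matching on t1.uid = t2.uid.
Matched pairs: 0; unmatched t1 rows kept: 3; unmatched t2 rows kept: 3.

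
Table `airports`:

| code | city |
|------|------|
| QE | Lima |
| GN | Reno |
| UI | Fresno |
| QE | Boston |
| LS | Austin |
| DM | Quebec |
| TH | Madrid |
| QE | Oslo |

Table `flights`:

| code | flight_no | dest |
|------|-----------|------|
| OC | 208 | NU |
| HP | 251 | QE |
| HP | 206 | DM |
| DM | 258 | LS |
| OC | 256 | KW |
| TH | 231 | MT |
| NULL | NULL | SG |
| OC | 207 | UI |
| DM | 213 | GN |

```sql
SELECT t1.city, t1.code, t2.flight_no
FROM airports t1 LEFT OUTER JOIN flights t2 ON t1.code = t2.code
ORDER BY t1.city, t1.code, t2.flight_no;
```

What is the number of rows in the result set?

LEFT JOIN keeps every row from `airports`; unmatched rows get NULL for `flights`'s columns.
Matching on t1.code = t2.code. A NULL in a compared column never satisfies the condition.
Matched pairs: 3; unmatched t1 rows kept: 6.
Total: 3 matched + 6 padded = 9 rows.

9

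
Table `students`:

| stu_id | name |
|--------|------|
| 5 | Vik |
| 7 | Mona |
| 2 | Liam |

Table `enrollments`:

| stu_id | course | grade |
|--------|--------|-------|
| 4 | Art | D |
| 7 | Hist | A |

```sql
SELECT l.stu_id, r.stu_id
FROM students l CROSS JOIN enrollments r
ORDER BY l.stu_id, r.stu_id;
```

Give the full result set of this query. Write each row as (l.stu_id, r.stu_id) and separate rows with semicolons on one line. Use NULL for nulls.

(2, 4); (2, 7); (5, 4); (5, 7); (7, 4); (7, 7)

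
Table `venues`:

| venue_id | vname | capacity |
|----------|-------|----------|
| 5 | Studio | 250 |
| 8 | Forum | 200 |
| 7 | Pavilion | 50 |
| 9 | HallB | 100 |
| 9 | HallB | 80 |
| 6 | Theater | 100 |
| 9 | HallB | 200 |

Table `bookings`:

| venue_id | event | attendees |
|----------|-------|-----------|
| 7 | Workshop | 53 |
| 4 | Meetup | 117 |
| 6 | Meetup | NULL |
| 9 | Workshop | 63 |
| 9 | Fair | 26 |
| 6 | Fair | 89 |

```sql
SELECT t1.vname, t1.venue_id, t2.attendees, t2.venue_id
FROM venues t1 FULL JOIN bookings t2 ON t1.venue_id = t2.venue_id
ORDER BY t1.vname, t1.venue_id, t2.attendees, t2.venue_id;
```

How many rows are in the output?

12

FULL OUTER JOIN keeps every row from both sides; unmatched rows get NULL for the other side's columns.
Matching on t1.venue_id = t2.venue_id.
Matched pairs: 9; unmatched t1 rows kept: 2; unmatched t2 rows kept: 1.
Total: 9 matched + 3 padded = 12 rows.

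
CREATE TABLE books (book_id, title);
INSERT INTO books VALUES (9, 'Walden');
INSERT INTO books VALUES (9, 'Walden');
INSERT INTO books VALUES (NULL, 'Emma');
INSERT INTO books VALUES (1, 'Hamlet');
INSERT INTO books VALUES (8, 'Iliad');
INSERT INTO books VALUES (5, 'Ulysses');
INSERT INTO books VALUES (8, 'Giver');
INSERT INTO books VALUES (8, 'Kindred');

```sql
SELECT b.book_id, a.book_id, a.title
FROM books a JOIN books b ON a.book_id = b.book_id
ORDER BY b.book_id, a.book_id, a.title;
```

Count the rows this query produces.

15

INNER JOIN keeps only pairs where the ON condition holds.
Matching on a.book_id = b.book_id. A NULL in a compared column never satisfies the condition.
Matched pairs: 15.
Total: 15 rows.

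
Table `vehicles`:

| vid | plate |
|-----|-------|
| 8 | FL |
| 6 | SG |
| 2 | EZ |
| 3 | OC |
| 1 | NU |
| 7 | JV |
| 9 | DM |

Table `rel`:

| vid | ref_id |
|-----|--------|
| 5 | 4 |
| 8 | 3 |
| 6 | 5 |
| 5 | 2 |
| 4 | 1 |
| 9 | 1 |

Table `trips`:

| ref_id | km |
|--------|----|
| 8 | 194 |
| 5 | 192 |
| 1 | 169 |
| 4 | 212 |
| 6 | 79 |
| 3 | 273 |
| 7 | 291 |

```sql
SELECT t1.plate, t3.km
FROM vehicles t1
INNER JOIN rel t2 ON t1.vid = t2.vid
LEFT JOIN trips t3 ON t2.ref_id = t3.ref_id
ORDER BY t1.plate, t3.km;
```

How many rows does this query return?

Step 1 — t1 INNER JOIN t2 on vid → 3 row(s).
Then LEFT JOIN `trips t3` on ref_id: each of those 3 rows is kept; rows whose t2.ref_id has no match in t3 get NULL for t3's columns.
Result: 3 row(s).

3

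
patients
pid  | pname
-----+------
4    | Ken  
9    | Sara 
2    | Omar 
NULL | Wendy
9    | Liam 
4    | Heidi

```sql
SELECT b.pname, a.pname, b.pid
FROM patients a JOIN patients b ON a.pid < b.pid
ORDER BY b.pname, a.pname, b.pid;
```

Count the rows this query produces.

8

INNER JOIN keeps only pairs where the ON condition holds.
Matching on a.pid < b.pid. A NULL in a compared column never satisfies the condition.
Matched pairs: 8.
Total: 8 rows.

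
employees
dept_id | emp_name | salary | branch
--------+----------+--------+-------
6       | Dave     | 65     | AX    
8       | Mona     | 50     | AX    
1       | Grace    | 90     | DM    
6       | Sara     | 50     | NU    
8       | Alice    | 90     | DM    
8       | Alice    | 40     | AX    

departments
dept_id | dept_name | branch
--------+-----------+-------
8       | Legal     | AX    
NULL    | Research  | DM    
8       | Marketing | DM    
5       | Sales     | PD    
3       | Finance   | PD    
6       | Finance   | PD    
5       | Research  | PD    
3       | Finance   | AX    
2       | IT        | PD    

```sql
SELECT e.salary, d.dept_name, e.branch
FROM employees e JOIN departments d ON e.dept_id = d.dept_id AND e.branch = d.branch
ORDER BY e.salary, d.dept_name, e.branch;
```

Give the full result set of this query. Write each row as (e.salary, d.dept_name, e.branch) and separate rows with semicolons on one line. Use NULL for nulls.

(40, Legal, AX); (50, Legal, AX); (90, Marketing, DM)

INNER JOIN keeps only pairs where the ON condition holds.
Matching on e.dept_id = d.dept_id AND e.branch = d.branch. A NULL in a compared column never satisfies the condition.
Matched pairs: 3.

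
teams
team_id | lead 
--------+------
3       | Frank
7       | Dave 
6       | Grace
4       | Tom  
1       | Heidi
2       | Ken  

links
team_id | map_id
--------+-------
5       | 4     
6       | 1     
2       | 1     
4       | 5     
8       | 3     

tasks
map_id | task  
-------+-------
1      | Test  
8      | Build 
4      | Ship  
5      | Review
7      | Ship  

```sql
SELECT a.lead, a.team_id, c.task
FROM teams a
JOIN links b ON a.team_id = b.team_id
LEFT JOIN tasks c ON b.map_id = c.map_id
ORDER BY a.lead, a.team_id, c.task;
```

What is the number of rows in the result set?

Evaluate left to right. First `teams a INNER JOIN links b` on team_id: 3 row(s).
Then LEFT JOIN `tasks c` on map_id: each of those 3 rows is kept; rows whose b.map_id has no match in c get NULL for c's columns.
Result: 3 row(s).

3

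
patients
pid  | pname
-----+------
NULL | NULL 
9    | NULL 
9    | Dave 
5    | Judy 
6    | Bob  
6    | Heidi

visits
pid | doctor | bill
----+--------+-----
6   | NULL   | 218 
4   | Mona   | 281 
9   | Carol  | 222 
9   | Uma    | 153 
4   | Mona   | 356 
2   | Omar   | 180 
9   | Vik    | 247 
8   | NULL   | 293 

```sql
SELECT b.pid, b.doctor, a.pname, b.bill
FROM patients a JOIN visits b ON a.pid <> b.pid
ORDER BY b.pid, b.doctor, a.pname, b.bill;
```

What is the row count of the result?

INNER JOIN keeps only pairs where the ON condition holds.
Matching on a.pid <> b.pid. A NULL in a compared column never satisfies the condition.
- a row (pid=NULL): no match → dropped.
- a row (pid=9): matches 5 b row(s) → 5 output row(s).
- a row (pid=9): matches 5 b row(s) → 5 output row(s).
- a row (pid=5): matches 8 b row(s) → 8 output row(s).
- a row (pid=6): matches 7 b row(s) → 7 output row(s).
- a row (pid=6): matches 7 b row(s) → 7 output row(s).
Total: 32 rows.

32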